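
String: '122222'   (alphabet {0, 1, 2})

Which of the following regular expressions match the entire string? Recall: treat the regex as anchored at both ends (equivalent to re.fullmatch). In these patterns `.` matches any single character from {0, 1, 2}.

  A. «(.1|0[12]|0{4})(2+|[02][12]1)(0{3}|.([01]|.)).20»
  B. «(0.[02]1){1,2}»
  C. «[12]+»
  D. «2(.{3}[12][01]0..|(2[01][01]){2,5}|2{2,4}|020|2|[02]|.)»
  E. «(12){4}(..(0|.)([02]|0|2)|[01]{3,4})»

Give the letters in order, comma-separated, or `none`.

A → no match — must end with '20'
B → no match — must start with '0'
C → match
D → no match — must start with '2'
E → no match

C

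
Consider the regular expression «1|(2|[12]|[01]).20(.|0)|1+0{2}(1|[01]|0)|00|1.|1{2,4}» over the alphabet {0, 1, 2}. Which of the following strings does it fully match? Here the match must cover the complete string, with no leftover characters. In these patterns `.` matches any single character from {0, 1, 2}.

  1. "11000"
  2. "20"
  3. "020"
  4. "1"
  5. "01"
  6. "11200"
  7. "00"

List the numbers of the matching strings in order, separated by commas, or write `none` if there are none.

1, 4, 6, 7

1 → match
2 → no match
3 → no match
4 → match
5 → no match
6 → match
7 → match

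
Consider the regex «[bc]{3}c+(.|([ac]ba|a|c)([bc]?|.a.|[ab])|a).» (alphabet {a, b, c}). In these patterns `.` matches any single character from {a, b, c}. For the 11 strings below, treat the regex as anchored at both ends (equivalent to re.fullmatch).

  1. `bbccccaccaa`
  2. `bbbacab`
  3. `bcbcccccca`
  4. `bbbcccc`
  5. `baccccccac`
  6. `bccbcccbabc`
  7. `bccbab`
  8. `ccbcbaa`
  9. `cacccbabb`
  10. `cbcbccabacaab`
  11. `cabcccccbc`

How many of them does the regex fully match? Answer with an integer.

1. `bbccccaccaa` → no match
2. `bbbacab` → no match
3. `bcbcccccca` → match
4. `bbbcccc` → match
5. `baccccccac` → no match
6. `bccbcccbabc` → no match
7. `bccbab` → no match
8. `ccbcbaa` → no match
9. `cacccbabb` → no match
10 → no match
11. `cabcccccbc` → no match
Total matched: 2

2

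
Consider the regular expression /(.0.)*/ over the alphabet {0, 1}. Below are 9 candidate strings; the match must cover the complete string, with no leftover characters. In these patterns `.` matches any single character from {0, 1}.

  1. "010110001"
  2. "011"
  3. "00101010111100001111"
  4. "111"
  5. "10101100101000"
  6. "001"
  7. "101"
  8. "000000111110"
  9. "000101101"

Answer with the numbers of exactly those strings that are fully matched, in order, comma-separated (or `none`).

6, 7, 9

1 → no match
2 → no match
3 → no match
4 → no match
5 → no match
6 → match
7 → match
8 → no match
9 → match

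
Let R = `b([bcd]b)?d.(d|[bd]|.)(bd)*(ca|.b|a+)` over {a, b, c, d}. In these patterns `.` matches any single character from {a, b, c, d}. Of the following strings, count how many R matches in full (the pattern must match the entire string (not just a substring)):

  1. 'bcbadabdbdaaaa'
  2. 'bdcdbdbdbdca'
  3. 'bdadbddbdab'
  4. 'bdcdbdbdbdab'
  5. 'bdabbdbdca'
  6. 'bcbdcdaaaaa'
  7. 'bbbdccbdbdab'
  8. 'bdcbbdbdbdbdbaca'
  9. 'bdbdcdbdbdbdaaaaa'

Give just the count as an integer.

6

1 → no match
2 → match
3 → no match
4 → match
5 → match
6 → match
7 → match
8 → no match
9 → match
Total matched: 6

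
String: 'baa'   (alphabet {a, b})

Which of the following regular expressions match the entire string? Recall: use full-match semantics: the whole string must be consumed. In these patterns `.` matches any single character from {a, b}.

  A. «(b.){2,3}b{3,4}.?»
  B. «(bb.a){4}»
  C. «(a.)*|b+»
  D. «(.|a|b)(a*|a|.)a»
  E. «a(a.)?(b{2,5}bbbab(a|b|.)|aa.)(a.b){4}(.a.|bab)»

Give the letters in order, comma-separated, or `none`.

D

A → no match
B → no match — must start with 'bb'
C → no match
D → match
E → no match — must start with 'a'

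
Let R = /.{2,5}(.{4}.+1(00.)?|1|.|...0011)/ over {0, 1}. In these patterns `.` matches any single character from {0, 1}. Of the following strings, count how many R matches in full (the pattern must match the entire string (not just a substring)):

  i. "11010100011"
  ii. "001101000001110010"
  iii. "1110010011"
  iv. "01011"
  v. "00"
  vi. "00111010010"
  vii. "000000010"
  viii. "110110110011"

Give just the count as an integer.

i → match
ii → no match
iii → match
iv → match
v → no match
vi → no match
vii → no match
viii → match
Total matched: 4

4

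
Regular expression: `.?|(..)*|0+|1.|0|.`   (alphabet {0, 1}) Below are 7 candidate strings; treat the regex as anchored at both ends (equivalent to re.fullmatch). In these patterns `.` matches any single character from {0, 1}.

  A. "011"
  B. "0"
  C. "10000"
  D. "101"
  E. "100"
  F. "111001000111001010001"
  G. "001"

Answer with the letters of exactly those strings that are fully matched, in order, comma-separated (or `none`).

A. "011" → no match
B. "0" → match
C. "10000" → no match
D. "101" → no match
E. "100" → no match
F → no match
G. "001" → no match

B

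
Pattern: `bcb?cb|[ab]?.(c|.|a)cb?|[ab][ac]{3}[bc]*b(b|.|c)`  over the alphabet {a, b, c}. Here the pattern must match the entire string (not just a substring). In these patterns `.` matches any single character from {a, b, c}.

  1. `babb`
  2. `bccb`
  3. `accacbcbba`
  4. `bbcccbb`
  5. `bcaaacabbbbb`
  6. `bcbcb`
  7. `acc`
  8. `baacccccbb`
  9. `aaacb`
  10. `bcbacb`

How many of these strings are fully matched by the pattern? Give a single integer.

6

1 → no match
2 → match
3 → match
4 → no match
5 → no match
6 → match
7 → match
8 → match
9 → match
10 → no match
Total matched: 6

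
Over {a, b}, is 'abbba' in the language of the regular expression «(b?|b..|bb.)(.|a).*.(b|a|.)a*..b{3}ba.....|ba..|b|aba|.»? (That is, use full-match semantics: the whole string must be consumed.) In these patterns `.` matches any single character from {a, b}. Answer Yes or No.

No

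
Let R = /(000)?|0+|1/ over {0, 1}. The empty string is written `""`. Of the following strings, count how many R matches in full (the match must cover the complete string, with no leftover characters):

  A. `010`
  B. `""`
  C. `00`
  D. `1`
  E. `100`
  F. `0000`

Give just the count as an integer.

A → no match
B → match
C → match
D → match
E → no match
F → match
Total matched: 4

4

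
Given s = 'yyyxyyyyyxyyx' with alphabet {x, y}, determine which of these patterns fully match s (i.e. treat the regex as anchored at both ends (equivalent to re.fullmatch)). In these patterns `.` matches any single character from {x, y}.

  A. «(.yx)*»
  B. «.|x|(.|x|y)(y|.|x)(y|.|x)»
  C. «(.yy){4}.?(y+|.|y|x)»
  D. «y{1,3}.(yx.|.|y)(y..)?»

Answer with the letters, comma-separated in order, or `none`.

A → no match
B → no match
C → match
D → no match

C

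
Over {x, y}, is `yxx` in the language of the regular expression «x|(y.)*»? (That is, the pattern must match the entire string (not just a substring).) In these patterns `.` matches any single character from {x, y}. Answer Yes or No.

No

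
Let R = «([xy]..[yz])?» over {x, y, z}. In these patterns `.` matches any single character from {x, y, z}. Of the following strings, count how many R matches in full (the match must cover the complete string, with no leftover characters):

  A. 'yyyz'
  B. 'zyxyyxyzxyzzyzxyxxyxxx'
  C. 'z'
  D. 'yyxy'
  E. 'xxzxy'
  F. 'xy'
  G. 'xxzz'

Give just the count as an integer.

A → match
B → no match
C → no match
D → match
E → no match
F → no match
G → match
Total matched: 3

3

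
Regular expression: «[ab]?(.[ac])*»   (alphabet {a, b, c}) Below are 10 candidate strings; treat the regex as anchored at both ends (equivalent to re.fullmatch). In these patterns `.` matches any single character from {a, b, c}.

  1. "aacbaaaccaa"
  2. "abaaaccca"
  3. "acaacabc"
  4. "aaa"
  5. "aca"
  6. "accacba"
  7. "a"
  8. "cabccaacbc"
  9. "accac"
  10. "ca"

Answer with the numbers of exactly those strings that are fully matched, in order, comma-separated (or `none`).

1 → match
2 → match
3 → match
4 → match
5 → match
6 → match
7 → match
8 → match
9 → match
10 → match

1, 2, 3, 4, 5, 6, 7, 8, 9, 10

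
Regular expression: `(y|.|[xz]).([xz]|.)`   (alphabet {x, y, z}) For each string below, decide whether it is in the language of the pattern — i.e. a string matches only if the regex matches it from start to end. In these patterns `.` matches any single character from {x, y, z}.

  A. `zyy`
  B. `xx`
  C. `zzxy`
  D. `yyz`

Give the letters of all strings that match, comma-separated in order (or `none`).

A, D

A → match
B → no match
C → no match
D → match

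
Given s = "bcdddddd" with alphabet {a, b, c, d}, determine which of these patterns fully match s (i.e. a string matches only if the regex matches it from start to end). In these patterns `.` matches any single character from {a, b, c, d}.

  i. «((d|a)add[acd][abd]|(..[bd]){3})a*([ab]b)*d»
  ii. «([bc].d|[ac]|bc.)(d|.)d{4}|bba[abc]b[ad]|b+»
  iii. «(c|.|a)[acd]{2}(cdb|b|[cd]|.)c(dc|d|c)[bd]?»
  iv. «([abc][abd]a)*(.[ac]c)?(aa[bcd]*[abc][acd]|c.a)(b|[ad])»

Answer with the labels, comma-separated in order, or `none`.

ii

i → no match
ii → match
iii → no match
iv → no match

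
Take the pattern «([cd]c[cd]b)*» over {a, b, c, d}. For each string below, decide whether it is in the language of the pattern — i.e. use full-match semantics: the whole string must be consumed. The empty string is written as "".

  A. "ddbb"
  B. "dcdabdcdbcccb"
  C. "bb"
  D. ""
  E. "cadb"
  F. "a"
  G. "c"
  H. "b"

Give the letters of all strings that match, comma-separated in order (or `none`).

D

A → no match
B → no match
C → no match
D → match
E → no match
F → no match
G → no match
H → no match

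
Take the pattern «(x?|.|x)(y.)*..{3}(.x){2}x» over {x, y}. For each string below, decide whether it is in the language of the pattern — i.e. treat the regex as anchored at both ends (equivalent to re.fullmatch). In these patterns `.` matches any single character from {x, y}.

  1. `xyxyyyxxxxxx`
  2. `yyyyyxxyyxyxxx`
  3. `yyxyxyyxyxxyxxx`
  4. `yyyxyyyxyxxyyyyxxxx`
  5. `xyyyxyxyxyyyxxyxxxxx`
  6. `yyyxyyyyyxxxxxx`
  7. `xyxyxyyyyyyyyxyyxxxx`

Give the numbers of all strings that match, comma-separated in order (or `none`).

1, 4, 5, 6, 7

1 → match
2 → no match
3 → no match
4 → match
5 → match
6 → match
7 → match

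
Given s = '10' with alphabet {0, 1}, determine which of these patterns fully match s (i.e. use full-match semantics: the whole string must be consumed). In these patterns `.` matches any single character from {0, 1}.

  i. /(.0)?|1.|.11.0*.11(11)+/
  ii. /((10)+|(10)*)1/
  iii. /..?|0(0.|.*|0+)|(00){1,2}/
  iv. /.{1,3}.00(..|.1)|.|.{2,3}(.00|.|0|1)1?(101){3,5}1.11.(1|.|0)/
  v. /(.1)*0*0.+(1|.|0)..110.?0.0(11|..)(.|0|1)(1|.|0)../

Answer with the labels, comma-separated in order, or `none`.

i, iii

i → match
ii → no match — must end with '1'
iii → match
iv → no match
v → no match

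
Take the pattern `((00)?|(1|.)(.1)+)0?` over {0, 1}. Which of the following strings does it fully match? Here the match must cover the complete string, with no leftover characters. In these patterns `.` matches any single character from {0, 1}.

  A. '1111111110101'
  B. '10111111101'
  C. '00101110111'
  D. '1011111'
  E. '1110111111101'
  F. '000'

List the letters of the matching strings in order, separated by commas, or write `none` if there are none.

A → match
B → match
C → match
D → match
E → match
F → match

A, B, C, D, E, F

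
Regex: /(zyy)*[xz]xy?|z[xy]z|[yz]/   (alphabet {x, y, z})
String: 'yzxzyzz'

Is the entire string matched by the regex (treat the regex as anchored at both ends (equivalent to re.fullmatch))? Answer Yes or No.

No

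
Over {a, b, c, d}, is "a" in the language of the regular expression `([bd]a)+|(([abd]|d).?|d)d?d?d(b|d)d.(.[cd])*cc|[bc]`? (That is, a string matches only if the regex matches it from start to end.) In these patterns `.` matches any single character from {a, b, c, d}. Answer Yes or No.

No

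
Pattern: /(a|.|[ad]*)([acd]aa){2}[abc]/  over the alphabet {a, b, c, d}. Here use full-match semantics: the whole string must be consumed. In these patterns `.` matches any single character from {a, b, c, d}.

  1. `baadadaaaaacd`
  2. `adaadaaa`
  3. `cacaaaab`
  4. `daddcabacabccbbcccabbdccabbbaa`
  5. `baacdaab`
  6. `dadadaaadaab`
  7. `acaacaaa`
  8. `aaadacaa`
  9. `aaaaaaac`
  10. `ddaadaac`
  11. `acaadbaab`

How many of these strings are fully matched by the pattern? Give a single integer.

1 → no match
2 → match
3 → no match
4 → no match
5 → no match
6 → match
7 → match
8 → no match
9 → match
10 → match
11 → no match
Total matched: 5

5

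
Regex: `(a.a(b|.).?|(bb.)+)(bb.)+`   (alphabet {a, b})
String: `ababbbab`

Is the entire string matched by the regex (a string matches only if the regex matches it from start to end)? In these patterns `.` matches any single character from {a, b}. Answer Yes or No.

No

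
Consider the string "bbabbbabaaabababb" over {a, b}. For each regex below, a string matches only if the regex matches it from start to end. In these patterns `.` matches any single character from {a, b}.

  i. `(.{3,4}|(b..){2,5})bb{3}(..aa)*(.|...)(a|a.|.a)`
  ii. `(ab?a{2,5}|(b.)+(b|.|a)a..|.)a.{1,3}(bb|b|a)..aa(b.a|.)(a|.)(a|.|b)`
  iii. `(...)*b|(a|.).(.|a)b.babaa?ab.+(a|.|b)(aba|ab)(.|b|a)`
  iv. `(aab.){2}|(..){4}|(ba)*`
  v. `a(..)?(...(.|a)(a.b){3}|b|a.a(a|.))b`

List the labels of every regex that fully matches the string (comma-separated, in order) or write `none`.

iii

i → no match
ii → no match
iii → match
iv → no match
v → no match — must start with "a"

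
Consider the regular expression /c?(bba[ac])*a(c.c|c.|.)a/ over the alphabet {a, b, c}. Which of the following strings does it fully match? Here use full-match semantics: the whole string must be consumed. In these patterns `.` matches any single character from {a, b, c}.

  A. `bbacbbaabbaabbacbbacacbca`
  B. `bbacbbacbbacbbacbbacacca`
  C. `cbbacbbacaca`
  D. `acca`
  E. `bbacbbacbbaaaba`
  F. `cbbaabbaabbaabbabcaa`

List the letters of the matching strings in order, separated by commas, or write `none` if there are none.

A, B, C, D, E

A → match
B → match
C → match
D → match
E → match
F → no match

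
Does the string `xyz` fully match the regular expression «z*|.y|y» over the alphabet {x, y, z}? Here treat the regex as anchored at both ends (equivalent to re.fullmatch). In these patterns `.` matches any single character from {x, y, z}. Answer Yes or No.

No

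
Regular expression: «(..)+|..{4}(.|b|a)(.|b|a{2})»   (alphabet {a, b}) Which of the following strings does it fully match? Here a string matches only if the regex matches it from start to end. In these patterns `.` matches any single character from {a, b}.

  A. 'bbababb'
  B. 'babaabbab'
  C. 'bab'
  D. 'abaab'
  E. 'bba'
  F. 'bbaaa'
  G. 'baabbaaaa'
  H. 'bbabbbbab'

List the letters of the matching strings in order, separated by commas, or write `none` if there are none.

A

A → match
B → no match
C → no match
D → no match
E → no match
F → no match
G → no match
H → no match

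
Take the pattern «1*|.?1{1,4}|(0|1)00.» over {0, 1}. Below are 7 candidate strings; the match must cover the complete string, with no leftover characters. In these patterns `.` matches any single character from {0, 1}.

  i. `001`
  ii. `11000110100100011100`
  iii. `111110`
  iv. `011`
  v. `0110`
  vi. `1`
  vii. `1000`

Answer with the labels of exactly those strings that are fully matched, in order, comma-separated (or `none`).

iv, vi, vii

i → no match
ii → no match
iii → no match
iv → match
v → no match
vi → match
vii → match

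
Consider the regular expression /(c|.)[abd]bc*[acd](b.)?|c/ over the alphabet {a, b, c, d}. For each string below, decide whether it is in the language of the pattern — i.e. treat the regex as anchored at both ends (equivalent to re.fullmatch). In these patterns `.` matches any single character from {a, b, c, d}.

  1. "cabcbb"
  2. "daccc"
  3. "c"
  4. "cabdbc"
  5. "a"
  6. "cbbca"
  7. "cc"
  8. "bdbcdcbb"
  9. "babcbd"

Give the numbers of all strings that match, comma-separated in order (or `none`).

1, 3, 4, 6, 9

1 → match
2 → no match
3 → match
4 → match
5 → no match
6 → match
7 → no match
8 → no match
9 → match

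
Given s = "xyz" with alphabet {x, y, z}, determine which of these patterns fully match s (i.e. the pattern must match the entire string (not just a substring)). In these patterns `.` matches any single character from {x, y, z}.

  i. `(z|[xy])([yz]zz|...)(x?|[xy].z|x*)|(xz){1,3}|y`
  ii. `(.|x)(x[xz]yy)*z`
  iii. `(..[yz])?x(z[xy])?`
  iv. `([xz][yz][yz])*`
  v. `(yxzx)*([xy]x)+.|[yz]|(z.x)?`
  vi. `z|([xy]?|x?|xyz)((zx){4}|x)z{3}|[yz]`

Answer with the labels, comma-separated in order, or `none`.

iv

i → no match
ii → no match
iii → no match
iv → match
v → no match
vi → no match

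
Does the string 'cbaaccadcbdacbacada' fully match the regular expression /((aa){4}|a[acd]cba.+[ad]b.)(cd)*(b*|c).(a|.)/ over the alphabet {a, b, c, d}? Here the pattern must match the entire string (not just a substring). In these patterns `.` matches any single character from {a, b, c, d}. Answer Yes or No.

No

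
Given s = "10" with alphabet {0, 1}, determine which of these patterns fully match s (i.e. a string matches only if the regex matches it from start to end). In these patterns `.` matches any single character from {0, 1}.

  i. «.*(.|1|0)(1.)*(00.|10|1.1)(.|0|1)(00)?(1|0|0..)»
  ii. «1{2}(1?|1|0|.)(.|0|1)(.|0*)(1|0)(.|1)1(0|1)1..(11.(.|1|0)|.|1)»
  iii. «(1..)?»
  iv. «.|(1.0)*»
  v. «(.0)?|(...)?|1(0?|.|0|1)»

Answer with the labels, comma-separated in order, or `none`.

i → no match
ii → no match
iii → no match
iv → no match
v → match

v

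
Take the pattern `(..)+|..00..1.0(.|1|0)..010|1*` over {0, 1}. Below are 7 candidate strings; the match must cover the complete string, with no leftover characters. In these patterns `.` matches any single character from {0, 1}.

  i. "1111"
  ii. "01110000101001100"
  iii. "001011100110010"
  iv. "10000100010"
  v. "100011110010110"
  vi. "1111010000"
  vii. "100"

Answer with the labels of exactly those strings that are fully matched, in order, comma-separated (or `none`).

i → match
ii → no match
iii → no match
iv → no match
v → no match
vi → match
vii → no match

i, vi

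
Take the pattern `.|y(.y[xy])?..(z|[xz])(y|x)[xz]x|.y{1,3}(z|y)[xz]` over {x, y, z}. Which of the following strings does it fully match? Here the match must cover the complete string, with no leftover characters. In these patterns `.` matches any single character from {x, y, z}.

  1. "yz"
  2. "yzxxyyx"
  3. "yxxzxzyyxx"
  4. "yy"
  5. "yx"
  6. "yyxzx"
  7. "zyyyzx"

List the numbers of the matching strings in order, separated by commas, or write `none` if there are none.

7

1 → no match
2 → no match
3 → no match
4 → no match
5 → no match
6 → no match
7 → match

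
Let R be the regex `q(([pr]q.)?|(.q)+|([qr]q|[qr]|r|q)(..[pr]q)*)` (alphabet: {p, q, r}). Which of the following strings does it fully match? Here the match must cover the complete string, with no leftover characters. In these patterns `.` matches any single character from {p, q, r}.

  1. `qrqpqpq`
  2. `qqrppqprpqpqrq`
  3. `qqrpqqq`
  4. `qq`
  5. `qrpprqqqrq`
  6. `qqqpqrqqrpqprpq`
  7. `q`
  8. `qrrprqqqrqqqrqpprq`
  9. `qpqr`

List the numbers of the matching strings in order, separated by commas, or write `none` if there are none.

1. `qrqpqpq` → match
2 → match
3. `qqrpqqq` → no match
4. `qq` → match
5. `qrpprqqqrq` → match
6 → match
7. `q` → match
8 → match
9. `qpqr` → match

1, 2, 4, 5, 6, 7, 8, 9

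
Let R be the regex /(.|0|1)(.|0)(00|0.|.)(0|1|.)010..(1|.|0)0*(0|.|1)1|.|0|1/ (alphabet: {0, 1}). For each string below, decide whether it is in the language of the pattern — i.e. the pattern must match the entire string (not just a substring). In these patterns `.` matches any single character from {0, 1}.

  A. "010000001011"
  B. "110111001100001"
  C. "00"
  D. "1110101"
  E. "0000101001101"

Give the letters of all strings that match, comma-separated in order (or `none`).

E

A → no match
B → no match
C → no match
D → no match
E → match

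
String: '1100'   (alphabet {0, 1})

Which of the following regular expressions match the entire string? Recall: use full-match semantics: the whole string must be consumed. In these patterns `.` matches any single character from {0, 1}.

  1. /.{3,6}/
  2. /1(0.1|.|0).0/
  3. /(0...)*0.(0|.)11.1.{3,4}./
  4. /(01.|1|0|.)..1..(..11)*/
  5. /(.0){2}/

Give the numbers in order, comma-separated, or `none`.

1, 2

1 → match
2 → match
3 → no match
4 → no match
5 → no match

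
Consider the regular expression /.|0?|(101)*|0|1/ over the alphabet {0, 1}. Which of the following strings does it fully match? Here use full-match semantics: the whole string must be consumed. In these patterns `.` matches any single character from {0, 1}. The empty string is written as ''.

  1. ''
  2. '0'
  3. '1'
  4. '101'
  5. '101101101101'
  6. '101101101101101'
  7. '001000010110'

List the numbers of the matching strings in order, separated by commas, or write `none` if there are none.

1, 2, 3, 4, 5, 6

1 → match
2 → match
3 → match
4 → match
5 → match
6 → match
7 → no match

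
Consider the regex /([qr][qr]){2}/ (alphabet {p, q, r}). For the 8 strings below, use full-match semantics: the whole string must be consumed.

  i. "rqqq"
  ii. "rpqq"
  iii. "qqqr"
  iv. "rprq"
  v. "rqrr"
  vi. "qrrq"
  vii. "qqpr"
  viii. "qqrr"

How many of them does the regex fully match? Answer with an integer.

i. "rqqq" → match
ii. "rpqq" → no match
iii. "qqqr" → match
iv. "rprq" → no match
v. "rqrr" → match
vi. "qrrq" → match
vii. "qqpr" → no match
viii. "qqrr" → match
Total matched: 5

5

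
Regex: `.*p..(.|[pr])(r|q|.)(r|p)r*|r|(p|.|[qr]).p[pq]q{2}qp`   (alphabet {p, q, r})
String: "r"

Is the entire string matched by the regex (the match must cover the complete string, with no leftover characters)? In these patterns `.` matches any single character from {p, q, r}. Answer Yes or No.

Yes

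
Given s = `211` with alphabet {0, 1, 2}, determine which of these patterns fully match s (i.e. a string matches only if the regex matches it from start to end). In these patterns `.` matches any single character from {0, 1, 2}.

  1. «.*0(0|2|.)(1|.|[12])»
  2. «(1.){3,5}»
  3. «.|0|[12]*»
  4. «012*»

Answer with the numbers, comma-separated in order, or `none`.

3

1 → no match
2 → no match — must start with `1`
3 → match
4 → no match — must start with `01`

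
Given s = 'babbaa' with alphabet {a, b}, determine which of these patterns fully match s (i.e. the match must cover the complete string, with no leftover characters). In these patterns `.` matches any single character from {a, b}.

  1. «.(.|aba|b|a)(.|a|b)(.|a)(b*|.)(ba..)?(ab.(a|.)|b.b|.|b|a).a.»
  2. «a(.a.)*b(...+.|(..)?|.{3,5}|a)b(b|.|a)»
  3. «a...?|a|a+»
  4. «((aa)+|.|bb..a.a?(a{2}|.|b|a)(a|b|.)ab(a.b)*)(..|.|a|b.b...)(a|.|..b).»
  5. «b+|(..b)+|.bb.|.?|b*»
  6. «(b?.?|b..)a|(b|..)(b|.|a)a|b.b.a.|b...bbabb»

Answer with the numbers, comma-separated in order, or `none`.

6

1 → no match
2 → no match — must start with 'a'
3 → no match — must start with 'a'
4 → no match
5 → no match
6 → match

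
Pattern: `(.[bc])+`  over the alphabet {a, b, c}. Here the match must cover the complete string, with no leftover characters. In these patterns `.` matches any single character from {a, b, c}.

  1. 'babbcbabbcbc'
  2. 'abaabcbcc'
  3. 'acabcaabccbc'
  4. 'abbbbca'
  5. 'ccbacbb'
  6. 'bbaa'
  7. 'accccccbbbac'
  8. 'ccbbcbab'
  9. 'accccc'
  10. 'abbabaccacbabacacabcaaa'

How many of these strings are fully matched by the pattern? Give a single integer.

1. 'babbcbabbcbc' → no match
2. 'abaabcbcc' → no match
3. 'acabcaabccbc' → no match
4. 'abbbbca' → no match
5. 'ccbacbb' → no match
6. 'bbaa' → no match
7. 'accccccbbbac' → match
8. 'ccbbcbab' → match
9. 'accccc' → match
10 → no match
Total matched: 3

3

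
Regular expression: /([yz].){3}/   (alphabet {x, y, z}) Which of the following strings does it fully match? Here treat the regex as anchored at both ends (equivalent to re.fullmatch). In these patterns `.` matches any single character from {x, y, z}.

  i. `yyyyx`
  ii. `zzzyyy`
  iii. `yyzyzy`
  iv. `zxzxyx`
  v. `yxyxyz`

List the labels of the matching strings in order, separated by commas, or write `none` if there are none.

i. `yyyyx` → no match
ii. `zzzyyy` → match
iii. `yyzyzy` → match
iv. `zxzxyx` → match
v. `yxyxyz` → match

ii, iii, iv, v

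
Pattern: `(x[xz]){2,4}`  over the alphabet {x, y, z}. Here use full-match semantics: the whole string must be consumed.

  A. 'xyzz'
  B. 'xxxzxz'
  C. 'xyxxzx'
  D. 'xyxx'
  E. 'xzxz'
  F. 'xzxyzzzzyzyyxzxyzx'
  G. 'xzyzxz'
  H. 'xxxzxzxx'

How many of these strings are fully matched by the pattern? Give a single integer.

3

A → no match
B → match
C → no match
D → no match
E → match
F → no match
G → no match
H → match
Total matched: 3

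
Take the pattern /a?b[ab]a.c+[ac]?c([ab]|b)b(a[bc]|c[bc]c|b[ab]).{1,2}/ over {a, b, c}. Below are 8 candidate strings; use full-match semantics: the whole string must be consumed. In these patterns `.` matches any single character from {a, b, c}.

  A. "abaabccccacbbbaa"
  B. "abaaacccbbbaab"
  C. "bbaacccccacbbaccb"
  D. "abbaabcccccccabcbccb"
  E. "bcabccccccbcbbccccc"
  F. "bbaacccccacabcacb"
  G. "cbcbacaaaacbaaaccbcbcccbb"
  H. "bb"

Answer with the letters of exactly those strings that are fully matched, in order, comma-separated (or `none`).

A → match
B → match
C → match
D → no match
E → no match
F → no match
G → no match
H. "bb" → no match

A, B, C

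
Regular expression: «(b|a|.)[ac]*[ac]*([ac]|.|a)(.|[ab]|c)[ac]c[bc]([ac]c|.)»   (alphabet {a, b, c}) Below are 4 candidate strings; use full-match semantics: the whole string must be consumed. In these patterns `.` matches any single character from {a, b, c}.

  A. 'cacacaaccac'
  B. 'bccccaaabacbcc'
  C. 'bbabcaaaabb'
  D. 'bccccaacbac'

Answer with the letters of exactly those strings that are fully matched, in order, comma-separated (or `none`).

A, B, D

A. 'cacacaaccac' → match
B → match
C. 'bbabcaaaabb' → no match
D. 'bccccaacbac' → match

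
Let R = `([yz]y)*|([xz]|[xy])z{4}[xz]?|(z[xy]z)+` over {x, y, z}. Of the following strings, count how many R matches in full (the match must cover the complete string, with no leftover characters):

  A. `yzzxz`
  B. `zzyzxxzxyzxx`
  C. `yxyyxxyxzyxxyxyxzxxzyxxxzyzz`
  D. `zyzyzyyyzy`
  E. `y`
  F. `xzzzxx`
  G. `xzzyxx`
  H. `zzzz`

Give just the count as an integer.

A → no match
B → no match
C → no match
D → match
E → no match
F → no match
G → no match
H → no match
Total matched: 1

1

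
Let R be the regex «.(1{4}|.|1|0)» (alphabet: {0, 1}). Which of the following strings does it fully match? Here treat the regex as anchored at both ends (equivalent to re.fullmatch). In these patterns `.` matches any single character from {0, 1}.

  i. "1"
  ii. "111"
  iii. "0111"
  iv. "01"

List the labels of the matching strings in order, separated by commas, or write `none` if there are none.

iv

i → no match
ii → no match
iii → no match
iv → match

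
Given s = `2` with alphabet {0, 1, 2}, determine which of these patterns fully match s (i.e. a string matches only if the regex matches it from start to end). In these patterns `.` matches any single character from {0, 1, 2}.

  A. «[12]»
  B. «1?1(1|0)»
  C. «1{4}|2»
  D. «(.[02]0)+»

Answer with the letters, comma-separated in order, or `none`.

A → match
B → no match
C → match
D → no match — must end with `0`

A, C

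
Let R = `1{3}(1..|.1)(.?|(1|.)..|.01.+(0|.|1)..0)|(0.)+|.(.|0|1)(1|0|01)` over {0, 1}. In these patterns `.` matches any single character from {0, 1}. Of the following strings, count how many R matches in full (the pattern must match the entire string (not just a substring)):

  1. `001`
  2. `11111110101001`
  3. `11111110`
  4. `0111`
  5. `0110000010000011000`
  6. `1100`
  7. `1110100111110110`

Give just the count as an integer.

1 → match
2 → no match
3 → match
4 → no match
5 → no match
6 → no match
7 → match
Total matched: 3

3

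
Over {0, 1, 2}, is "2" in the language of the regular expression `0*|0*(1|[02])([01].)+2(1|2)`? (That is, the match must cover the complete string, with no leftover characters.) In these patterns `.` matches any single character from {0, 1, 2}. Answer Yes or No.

No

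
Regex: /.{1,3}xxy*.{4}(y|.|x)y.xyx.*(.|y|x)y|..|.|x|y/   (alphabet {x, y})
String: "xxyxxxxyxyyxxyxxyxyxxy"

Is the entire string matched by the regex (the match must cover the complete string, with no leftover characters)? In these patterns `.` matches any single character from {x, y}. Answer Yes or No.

Yes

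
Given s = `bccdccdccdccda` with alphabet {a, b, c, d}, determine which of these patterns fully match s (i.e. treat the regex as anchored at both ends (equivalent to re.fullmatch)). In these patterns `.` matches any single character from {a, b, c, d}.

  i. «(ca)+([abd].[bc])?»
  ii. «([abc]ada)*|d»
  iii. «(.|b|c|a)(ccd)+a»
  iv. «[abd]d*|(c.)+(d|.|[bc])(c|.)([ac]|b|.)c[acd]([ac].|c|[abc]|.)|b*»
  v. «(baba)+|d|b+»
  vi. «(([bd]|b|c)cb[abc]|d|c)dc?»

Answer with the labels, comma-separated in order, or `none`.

iii

i → no match — must start with `ca`
ii → no match
iii → match
iv → no match
v → no match
vi → no match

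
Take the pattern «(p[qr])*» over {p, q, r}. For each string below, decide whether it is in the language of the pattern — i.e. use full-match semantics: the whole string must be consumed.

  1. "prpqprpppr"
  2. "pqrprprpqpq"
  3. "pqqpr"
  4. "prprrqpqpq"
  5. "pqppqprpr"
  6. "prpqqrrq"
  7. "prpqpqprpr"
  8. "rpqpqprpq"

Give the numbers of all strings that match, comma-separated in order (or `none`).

1 → no match
2 → no match
3 → no match
4 → no match
5 → no match
6 → no match
7 → match
8 → no match

7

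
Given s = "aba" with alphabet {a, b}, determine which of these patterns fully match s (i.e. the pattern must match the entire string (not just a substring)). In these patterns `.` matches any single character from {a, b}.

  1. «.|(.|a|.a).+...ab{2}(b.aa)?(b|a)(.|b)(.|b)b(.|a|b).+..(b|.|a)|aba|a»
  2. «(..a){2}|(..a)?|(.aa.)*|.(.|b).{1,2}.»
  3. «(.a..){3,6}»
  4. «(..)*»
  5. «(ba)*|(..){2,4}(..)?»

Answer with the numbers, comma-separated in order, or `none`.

1 → match
2 → match
3 → no match
4 → no match
5 → no match

1, 2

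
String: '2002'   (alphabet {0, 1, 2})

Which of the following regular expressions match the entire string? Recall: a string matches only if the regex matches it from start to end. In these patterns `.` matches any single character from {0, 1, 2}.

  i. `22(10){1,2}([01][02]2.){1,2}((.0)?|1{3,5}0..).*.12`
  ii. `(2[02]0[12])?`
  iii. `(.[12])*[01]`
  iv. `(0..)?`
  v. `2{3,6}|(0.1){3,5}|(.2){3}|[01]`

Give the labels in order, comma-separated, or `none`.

ii

i → no match — must start with '2210'
ii → match
iii → no match
iv → no match
v → no match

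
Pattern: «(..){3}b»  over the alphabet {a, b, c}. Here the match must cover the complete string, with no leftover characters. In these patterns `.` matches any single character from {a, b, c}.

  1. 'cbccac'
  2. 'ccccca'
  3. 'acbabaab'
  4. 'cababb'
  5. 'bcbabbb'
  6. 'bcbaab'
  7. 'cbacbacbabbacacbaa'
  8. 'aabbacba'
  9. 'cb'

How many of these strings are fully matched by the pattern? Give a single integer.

1 → no match — must end with 'b'
2 → no match — must end with 'b'
3 → no match
4 → no match
5 → match
6 → no match
7 → no match — must end with 'b'
8 → no match — must end with 'b'
9 → no match
Total matched: 1

1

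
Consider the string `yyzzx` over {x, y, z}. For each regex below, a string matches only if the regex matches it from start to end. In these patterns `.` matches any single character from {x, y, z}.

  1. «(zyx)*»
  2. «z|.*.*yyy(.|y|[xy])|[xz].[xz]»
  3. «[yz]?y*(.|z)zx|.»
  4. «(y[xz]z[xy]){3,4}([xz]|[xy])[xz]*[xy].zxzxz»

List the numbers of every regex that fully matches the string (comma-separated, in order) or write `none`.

3

1 → no match
2 → no match
3 → match
4 → no match — must end with `zxzxz`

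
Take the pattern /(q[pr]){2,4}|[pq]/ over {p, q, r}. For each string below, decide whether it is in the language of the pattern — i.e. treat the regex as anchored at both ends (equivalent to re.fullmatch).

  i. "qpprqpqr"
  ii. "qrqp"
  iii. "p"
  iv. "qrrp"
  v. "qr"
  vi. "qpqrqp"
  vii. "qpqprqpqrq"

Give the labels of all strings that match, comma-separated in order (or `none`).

i → no match
ii → match
iii → match
iv → no match
v → no match
vi → match
vii → no match

ii, iii, vi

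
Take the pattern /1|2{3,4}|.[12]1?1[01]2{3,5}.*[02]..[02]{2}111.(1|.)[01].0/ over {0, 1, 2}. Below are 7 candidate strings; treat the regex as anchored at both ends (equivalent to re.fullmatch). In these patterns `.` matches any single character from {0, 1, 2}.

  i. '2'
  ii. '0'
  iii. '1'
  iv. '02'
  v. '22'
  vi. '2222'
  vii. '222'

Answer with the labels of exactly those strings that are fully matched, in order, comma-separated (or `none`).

i → no match
ii → no match
iii → match
iv → no match
v → no match
vi → match
vii → match

iii, vi, vii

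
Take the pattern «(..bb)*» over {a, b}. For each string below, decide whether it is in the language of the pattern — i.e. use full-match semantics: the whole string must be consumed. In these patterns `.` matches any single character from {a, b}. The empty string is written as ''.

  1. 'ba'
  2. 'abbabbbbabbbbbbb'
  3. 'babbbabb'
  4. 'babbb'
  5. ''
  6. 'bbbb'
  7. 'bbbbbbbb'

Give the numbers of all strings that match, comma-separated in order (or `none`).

3, 5, 6, 7

1 → no match
2 → no match
3 → match
4 → no match
5 → match
6 → match
7 → match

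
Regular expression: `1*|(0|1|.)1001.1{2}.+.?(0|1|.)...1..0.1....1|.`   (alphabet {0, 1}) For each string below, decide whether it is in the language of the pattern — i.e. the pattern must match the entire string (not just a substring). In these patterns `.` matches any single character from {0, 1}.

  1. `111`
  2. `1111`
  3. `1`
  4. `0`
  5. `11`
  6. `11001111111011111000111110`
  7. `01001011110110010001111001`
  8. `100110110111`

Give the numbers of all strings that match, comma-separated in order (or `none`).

1 → match
2 → match
3 → match
4 → match
5 → match
6 → no match
7 → match
8 → no match

1, 2, 3, 4, 5, 7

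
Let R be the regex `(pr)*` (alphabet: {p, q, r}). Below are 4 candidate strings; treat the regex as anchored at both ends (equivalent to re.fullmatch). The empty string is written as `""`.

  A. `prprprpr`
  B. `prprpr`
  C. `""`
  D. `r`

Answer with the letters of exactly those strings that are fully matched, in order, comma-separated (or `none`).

A → match
B → match
C → match
D → no match

A, B, C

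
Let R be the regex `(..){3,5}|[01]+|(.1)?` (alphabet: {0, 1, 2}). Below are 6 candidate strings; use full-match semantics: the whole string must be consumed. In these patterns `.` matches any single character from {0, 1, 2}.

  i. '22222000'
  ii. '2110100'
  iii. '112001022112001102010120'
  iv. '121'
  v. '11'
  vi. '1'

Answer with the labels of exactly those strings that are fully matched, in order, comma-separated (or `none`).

i, v, vi

i. '22222000' → match
ii. '2110100' → no match
iii → no match
iv. '121' → no match
v. '11' → match
vi. '1' → match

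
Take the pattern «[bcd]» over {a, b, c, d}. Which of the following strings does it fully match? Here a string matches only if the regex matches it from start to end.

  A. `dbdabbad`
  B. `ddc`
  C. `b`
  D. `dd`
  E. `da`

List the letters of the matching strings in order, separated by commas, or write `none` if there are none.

A. `dbdabbad` → no match
B. `ddc` → no match
C. `b` → match
D. `dd` → no match
E. `da` → no match

C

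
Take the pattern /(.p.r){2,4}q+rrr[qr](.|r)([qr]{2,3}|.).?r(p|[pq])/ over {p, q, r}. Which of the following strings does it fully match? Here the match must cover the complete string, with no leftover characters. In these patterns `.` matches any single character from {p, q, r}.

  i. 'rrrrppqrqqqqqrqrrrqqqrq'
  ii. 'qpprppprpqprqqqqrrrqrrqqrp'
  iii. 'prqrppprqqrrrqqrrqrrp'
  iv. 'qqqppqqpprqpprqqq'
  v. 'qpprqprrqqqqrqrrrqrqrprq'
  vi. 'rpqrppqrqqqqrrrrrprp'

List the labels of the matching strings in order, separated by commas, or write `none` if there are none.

i → no match
ii → no match
iii → no match
iv → no match
v → no match
vi → match

vi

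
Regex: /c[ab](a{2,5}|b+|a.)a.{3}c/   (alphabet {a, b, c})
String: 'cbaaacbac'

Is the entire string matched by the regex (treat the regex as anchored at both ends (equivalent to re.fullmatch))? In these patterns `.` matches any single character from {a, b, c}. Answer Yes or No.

Yes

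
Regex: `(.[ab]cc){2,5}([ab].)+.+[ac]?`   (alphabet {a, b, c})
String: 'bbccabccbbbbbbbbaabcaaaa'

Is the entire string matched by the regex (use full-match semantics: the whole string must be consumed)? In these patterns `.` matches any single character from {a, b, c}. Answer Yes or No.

Yes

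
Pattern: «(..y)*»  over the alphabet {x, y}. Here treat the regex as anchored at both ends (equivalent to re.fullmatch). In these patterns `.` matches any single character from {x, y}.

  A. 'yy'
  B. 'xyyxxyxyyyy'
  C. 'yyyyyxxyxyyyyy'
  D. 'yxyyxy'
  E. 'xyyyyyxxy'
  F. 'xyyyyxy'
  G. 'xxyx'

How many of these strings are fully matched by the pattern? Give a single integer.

2

A → no match
B → no match
C → no match
D → match
E → match
F → no match
G → no match
Total matched: 2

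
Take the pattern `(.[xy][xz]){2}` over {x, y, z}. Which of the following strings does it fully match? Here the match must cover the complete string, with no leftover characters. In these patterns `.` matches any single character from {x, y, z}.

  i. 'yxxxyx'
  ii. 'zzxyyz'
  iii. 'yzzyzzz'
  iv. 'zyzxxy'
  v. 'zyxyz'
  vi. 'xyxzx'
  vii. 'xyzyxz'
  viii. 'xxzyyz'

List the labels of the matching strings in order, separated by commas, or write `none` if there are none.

i → match
ii → no match
iii → no match
iv → no match
v → no match
vi → no match
vii → match
viii → match

i, vii, viii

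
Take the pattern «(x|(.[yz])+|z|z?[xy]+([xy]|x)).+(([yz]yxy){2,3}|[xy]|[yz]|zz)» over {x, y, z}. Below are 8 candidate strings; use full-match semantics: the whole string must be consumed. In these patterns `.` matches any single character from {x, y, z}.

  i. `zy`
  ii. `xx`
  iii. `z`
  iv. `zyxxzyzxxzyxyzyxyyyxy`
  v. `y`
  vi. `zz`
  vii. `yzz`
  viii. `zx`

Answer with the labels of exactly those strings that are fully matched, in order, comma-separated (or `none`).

i → no match
ii → no match
iii → no match
iv → match
v → no match
vi → no match
vii → no match
viii → no match

iv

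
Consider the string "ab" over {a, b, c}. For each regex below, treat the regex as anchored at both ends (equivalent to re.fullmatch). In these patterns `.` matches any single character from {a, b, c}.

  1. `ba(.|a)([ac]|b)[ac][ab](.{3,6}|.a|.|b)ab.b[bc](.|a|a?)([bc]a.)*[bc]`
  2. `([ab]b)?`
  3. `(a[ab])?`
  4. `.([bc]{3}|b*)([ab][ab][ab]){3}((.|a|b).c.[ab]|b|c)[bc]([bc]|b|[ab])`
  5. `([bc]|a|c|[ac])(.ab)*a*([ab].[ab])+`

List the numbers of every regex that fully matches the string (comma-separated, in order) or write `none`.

1 → no match — must start with "ba"
2 → match
3 → match
4 → no match
5 → no match

2, 3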